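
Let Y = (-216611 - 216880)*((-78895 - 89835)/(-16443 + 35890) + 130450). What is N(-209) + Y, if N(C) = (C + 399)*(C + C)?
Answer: -1099634878318960/19447 ≈ -5.6545e+10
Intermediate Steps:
N(C) = 2*C*(399 + C) (N(C) = (399 + C)*(2*C) = 2*C*(399 + C))
Y = -1099633333838220/19447 (Y = -433491*(-168730/19447 + 130450) = -433491*2536692420/19447 = -1099633333838220/19447 ≈ -5.6545e+10)
N(-209) + Y = 2*(-209)*(399 - 209) - 1099633333838220/19447 = 2*(-209)*190 - 1099633333838220/19447 = -79420 - 1099633333838220/19447 = -1099634878318960/19447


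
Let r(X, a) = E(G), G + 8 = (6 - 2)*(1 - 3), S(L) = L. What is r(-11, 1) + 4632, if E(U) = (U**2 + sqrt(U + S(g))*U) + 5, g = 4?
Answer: 4893 - 32*I*sqrt(3) ≈ 4893.0 - 55.426*I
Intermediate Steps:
G = -16 (G = -8 + (6 - 2)*(1 - 3) = -8 + 4*(-2) = -8 - 8 = -16)
E(U) = 5 + U**2 + U*sqrt(4 + U) (E(U) = (U**2 + sqrt(U + 4)*U) + 5 = (U**2 + sqrt(4 + U)*U) + 5 = (U**2 + U*sqrt(4 + U)) + 5 = 5 + U**2 + U*sqrt(4 + U))
r(X, a) = 261 - 32*I*sqrt(3) (r(X, a) = 5 + (-16)**2 - 16*sqrt(4 - 16) = 5 + 256 - 32*I*sqrt(3) = 261 - 32*I*sqrt(3))
r(-11, 1) + 4632 = (261 - 32*I*sqrt(3)) + 4632 = 4893 - 32*I*sqrt(3)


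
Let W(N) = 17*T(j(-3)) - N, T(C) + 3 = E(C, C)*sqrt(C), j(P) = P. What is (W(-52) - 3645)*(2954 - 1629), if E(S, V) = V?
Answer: -4828300 - 67575*I*sqrt(3) ≈ -4.8283e+6 - 1.1704e+5*I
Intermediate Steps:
T(C) = -3 + C**(3/2) (T(C) = -3 + C*sqrt(C) = -3 + C**(3/2))
W(N) = -51 - N - 51*I*sqrt(3) (W(N) = 17*(-3 + (-3)**(3/2)) - N = 17*(-3 - 3*I*sqrt(3)) - N = (-51 - 51*I*sqrt(3)) - N = -51 - N - 51*I*sqrt(3))
(W(-52) - 3645)*(2954 - 1629) = ((-51 - 1*(-52) - 51*I*sqrt(3)) - 3645)*(2954 - 1629) = ((-51 + 52 - 51*I*sqrt(3)) - 3645)*1325 = ((1 - 51*I*sqrt(3)) - 3645)*1325 = (-3644 - 51*I*sqrt(3))*1325 = -4828300 - 67575*I*sqrt(3)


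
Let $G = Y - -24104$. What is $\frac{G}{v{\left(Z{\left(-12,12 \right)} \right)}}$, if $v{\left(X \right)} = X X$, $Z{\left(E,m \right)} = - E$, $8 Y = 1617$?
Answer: $\frac{194449}{1152} \approx 168.79$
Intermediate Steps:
$Y = \frac{1617}{8}$ ($Y = \frac{1}{8} \cdot 1617 = \frac{1617}{8} \approx 202.13$)
$v{\left(X \right)} = X^{2}$
$G = \frac{194449}{8}$ ($G = \frac{1617}{8} - -24104 = \frac{1617}{8} + 24104 = \frac{194449}{8} \approx 24306.0$)
$\frac{G}{v{\left(Z{\left(-12,12 \right)} \right)}} = \frac{194449}{8 \left(\left(-1\right) \left(-12\right)\right)^{2}} = \frac{194449}{8 \cdot 12^{2}} = \frac{194449}{8 \cdot 144} = \frac{194449}{8} \cdot \frac{1}{144} = \frac{194449}{1152}$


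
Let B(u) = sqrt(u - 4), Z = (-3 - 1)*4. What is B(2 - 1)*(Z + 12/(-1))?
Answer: -28*I*sqrt(3) ≈ -48.497*I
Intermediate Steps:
Z = -16 (Z = -4*4 = -16)
B(u) = sqrt(-4 + u)
B(2 - 1)*(Z + 12/(-1)) = sqrt(-4 + (2 - 1))*(-16 + 12/(-1)) = sqrt(-4 + 1)*(-16 + 12*(-1)) = sqrt(-3)*(-16 - 12) = (I*sqrt(3))*(-28) = -28*I*sqrt(3)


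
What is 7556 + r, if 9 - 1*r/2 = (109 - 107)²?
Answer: 7566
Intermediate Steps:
r = 10 (r = 18 - 2*(109 - 107)² = 18 - 2*2² = 18 - 2*4 = 18 - 8 = 10)
7556 + r = 7556 + 10 = 7566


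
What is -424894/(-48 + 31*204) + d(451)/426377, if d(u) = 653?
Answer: -90580465405/1337971026 ≈ -67.700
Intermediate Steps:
-424894/(-48 + 31*204) + d(451)/426377 = -424894/(-48 + 31*204) + 653/426377 = -424894/(-48 + 6324) + 653*(1/426377) = -424894/6276 + 653/426377 = -424894*1/6276 + 653/426377 = -212447/3138 + 653/426377 = -90580465405/1337971026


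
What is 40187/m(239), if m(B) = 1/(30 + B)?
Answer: 10810303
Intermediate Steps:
40187/m(239) = 40187/(1/(30 + 239)) = 40187/(1/269) = 40187*269 = 10810303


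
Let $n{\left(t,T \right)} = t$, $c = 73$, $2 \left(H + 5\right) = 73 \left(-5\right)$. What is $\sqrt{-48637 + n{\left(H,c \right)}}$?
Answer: $\frac{i \sqrt{195298}}{2} \approx 220.96 i$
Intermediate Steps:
$H = - \frac{375}{2}$ ($H = -5 + \frac{73 \left(-5\right)}{2} = -5 + \frac{1}{2} \left(-365\right) = -5 - \frac{365}{2} = - \frac{375}{2} \approx -187.5$)
$\sqrt{-48637 + n{\left(H,c \right)}} = \sqrt{-48637 - \frac{375}{2}} = \sqrt{- \frac{97649}{2}} = \frac{i \sqrt{195298}}{2}$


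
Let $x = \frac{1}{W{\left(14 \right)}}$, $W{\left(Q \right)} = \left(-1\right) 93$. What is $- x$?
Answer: $\frac{1}{93} \approx 0.010753$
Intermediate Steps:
$W{\left(Q \right)} = -93$
$x = - \frac{1}{93}$ ($x = \frac{1}{-93} = - \frac{1}{93} \approx -0.010753$)
$- x = \left(-1\right) \left(- \frac{1}{93}\right) = \frac{1}{93}$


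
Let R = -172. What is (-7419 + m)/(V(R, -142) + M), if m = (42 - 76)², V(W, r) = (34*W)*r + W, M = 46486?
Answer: -6263/876730 ≈ -0.0071436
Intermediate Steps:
V(W, r) = W + 34*W*r (V(W, r) = 34*W*r + W = W + 34*W*r)
m = 1156 (m = (-34)² = 1156)
(-7419 + m)/(V(R, -142) + M) = (-7419 + 1156)/(-172*(1 + 34*(-142)) + 46486) = -6263/(-172*(1 - 4828) + 46486) = -6263/(-172*(-4827) + 46486) = -6263/(830244 + 46486) = -6263/876730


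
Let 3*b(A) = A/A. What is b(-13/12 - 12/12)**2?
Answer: 1/9 ≈ 0.11111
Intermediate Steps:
b(A) = 1/3 (b(A) = (A/A)/3 = (1/3)*1 = 1/3)
b(-13/12 - 12/12)**2 = (1/3)**2 = 1/9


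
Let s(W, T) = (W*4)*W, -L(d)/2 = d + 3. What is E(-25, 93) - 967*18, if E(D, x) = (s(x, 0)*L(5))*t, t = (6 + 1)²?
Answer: -27140670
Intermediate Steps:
L(d) = -6 - 2*d (L(d) = -2*(d + 3) = -2*(3 + d) = -6 - 2*d)
s(W, T) = 4*W² (s(W, T) = (4*W)*W = 4*W²)
t = 49 (t = 7² = 49)
E(D, x) = -3136*x² (E(D, x) = ((4*x²)*(-6 - 2*5))*49 = ((4*x²)*(-6 - 10))*49 = ((4*x²)*(-16))*49 = -64*x²*49 = -3136*x²)
E(-25, 93) - 967*18 = -3136*93² - 967*18 = -3136*8649 - 17406 = -27123264 - 17406 = -27140670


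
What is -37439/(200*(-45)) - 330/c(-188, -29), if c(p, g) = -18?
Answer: 202439/9000 ≈ 22.493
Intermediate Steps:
-37439/(200*(-45)) - 330/c(-188, -29) = -37439/(200*(-45)) - 330/(-18) = -37439/(-9000) - 330*(-1/18) = -37439*(-1/9000) + 55/3 = 37439/9000 + 55/3 = 202439/9000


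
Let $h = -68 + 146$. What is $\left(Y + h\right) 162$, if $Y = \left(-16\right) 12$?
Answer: $-18468$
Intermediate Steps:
$Y = -192$
$h = 78$
$\left(Y + h\right) 162 = \left(-192 + 78\right) 162 = \left(-114\right) 162 = -18468$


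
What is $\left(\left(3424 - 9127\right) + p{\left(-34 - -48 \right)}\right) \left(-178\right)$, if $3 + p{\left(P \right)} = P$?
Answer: $1013176$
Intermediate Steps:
$p{\left(P \right)} = -3 + P$
$\left(\left(3424 - 9127\right) + p{\left(-34 - -48 \right)}\right) \left(-178\right) = \left(\left(3424 - 9127\right) - -11\right) \left(-178\right) = \left(-5703 + \left(-3 + \left(-34 + 48\right)\right)\right) \left(-178\right) = \left(-5703 + \left(-3 + 14\right)\right) \left(-178\right) = \left(-5703 + 11\right) \left(-178\right) = \left(-5692\right) \left(-178\right) = 1013176$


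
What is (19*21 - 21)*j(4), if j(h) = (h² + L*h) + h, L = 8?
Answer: 19656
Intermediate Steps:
j(h) = h² + 9*h (j(h) = (h² + 8*h) + h = h² + 9*h)
(19*21 - 21)*j(4) = (19*21 - 21)*(4*(9 + 4)) = (399 - 21)*(4*13) = 378*52 = 19656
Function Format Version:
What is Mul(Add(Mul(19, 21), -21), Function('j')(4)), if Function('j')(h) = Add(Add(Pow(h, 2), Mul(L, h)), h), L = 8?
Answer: 19656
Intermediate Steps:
Function('j')(h) = Add(Pow(h, 2), Mul(9, h)) (Function('j')(h) = Add(Add(Pow(h, 2), Mul(8, h)), h) = Add(Pow(h, 2), Mul(9, h)))
Mul(Add(Mul(19, 21), -21), Function('j')(4)) = Mul(Add(Mul(19, 21), -21), Mul(4, Add(9, 4))) = Mul(Add(399, -21), Mul(4, 13)) = Mul(378, 52) = 19656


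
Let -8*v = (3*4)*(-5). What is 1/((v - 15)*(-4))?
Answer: 1/30 ≈ 0.033333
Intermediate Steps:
v = 15/2 (v = -3*4*(-5)/8 = -3*(-5)/2 = -⅛*(-60) = 15/2 ≈ 7.5000)
1/((v - 15)*(-4)) = 1/((15/2 - 15)*(-4)) = 1/(-15/2*(-4)) = 1/30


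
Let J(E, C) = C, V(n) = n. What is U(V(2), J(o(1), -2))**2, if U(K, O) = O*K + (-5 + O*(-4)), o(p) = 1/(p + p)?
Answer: 1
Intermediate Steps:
o(p) = 1/(2*p)
U(K, O) = -5 - 4*O + K*O (U(K, O) = K*O + (-5 - 4*O) = -5 - 4*O + K*O)
U(V(2), J(o(1), -2))**2 = (-5 - 4*(-2) + 2*(-2))**2 = (-5 + 8 - 4)**2 = (-1)**2 = 1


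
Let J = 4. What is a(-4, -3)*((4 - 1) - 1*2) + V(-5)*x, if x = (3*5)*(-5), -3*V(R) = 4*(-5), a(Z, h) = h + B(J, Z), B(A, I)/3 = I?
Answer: -515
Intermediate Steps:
B(A, I) = 3*I
a(Z, h) = h + 3*Z
V(R) = 20/3 (V(R) = -4*(-5)/3 = -⅓*(-20) = 20/3)
x = -75 (x = 15*(-5) = -75)
a(-4, -3)*((4 - 1) - 1*2) + V(-5)*x = (-3 + 3*(-4))*((4 - 1) - 1*2) + (20/3)*(-75) = (-3 - 12)*(3 - 2) - 500 = -15*1 - 500 = -15 - 500 = -515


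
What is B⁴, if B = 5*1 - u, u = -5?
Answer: 10000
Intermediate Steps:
B = 10 (B = 5*1 - 1*(-5) = 5 + 5 = 10)
B⁴ = 10⁴ = 10000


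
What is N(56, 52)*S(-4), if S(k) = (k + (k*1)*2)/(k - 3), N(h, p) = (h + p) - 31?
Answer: 132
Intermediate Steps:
N(h, p) = -31 + h + p
S(k) = 3*k/(-3 + k) (S(k) = (k + k*2)/(-3 + k) = (k + 2*k)/(-3 + k) = (3*k)/(-3 + k) = 3*k/(-3 + k))
N(56, 52)*S(-4) = (-31 + 56 + 52)*(3*(-4)/(-3 - 4)) = 77*(3*(-4)/(-7)) = 77*(3*(-4)*(-⅐)) = 77*(12/7) = 132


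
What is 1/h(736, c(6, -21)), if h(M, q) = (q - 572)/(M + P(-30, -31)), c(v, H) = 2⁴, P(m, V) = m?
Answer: -353/278 ≈ -1.2698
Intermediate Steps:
c(v, H) = 16
h(M, q) = (-572 + q)/(-30 + M) (h(M, q) = (q - 572)/(M - 30) = (-572 + q)/(-30 + M))
1/h(736, c(6, -21)) = 1/((-572 + 16)/(-30 + 736)) = 1/(-556/706) = 1/((1/706)*(-556)) = 1/(-278/353) = -353/278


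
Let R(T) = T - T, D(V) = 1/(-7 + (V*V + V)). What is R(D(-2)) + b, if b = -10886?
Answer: -10886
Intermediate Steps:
D(V) = 1/(-7 + V + V²) (D(V) = 1/(-7 + (V² + V)) = 1/(-7 + (V + V²)) = 1/(-7 + V + V²))
R(T) = 0
R(D(-2)) + b = 0 - 10886 = -10886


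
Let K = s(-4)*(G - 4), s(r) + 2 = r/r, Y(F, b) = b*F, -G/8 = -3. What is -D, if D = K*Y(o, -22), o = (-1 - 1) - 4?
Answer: 2640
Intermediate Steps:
G = 24 (G = -8*(-3) = 24)
o = -6 (o = -2 - 4 = -6)
Y(F, b) = F*b
s(r) = -1 (s(r) = -2 + r/r = -2 + 1 = -1)
K = -20 (K = -(24 - 4) = -1*20 = -20)
D = -2640 (D = -(-120)*(-22) = -20*132 = -2640)
-D = -1*(-2640) = 2640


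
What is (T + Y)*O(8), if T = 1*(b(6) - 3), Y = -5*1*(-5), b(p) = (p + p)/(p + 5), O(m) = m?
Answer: 2032/11 ≈ 184.73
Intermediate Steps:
b(p) = 2*p/(5 + p) (b(p) = (2*p)/(5 + p) = 2*p/(5 + p))
Y = 25 (Y = -5*(-5) = 25)
T = -21/11 (T = 1*(2*6/(5 + 6) - 3) = 1*(2*6/11 - 3) = 1*(2*6*(1/11) - 3) = 1*(12/11 - 3) = 1*(-21/11) = -21/11 ≈ -1.9091)
(T + Y)*O(8) = (-21/11 + 25)*8 = (254/11)*8 = 2032/11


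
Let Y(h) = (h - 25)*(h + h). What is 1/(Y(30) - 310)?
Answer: -⅒ ≈ -0.10000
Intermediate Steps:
Y(h) = 2*h*(-25 + h) (Y(h) = (-25 + h)*(2*h) = 2*h*(-25 + h))
1/(Y(30) - 310) = 1/(2*30*(-25 + 30) - 310) = 1/(2*30*5 - 310) = 1/(300 - 310) = 1/(-10) = -⅒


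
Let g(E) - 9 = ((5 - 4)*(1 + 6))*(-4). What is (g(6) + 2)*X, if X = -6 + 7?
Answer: -17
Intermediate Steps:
X = 1
g(E) = -19 (g(E) = 9 + ((5 - 4)*(1 + 6))*(-4) = 9 + (1*7)*(-4) = 9 + 7*(-4) = 9 - 28 = -19)
(g(6) + 2)*X = (-19 + 2)*1 = -17*1 = -17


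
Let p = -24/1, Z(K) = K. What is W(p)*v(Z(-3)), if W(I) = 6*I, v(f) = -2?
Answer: 288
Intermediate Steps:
p = -24 (p = -24*1 = -24)
W(p)*v(Z(-3)) = (6*(-24))*(-2) = -144*(-2) = 288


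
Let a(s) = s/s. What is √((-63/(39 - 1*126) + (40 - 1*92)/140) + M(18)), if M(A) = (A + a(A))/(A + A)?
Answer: √32655595/6090 ≈ 0.93834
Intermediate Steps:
a(s) = 1
M(A) = (1 + A)/(2*A) (M(A) = (A + 1)/(A + A) = (1 + A)/((2*A)) = (1 + A)*(1/(2*A)) = (1 + A)/(2*A))
√((-63/(39 - 1*126) + (40 - 1*92)/140) + M(18)) = √((-63/(39 - 1*126) + (40 - 1*92)/140) + (½)*(1 + 18)/18) = √((-63/(39 - 126) + (40 - 92)*(1/140)) + (½)*(1/18)*19) = √((-63/(-87) - 52*1/140) + 19/36) = √((-63*(-1/87) - 13/35) + 19/36) = √((21/29 - 13/35) + 19/36) = √(358/1015 + 19/36) = √(32173/36540) = √32655595/6090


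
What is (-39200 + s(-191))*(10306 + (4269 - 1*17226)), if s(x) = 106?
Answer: 103638194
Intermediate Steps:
(-39200 + s(-191))*(10306 + (4269 - 1*17226)) = (-39200 + 106)*(10306 + (4269 - 1*17226)) = -39094*(10306 + (4269 - 17226)) = -39094*(10306 - 12957) = -39094*(-2651) = 103638194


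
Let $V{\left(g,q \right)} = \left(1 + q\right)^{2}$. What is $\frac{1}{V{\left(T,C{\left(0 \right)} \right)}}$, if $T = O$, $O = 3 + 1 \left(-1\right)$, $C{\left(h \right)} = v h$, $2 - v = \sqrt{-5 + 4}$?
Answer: $1$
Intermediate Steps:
$v = 2 - i$ ($v = 2 - \sqrt{-5 + 4} = 2 - \sqrt{-1} = 2 - i \approx 2.0 - 1.0 i$)
$C{\left(h \right)} = h \left(2 - i\right)$ ($C{\left(h \right)} = \left(2 - i\right) h = h \left(2 - i\right)$)
$O = 2$ ($O = 3 - 1 = 2$)
$T = 2$
$\frac{1}{V{\left(T,C{\left(0 \right)} \right)}} = \frac{1}{\left(1 + 0 \left(2 - i\right)\right)^{2}} = \frac{1}{\left(1 + 0\right)^{2}} = \frac{1}{1^{2}} = 1^{-1} = 1$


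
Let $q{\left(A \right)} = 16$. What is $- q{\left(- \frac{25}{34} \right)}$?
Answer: $-16$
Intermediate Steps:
$- q{\left(- \frac{25}{34} \right)} = \left(-1\right) 16 = -16$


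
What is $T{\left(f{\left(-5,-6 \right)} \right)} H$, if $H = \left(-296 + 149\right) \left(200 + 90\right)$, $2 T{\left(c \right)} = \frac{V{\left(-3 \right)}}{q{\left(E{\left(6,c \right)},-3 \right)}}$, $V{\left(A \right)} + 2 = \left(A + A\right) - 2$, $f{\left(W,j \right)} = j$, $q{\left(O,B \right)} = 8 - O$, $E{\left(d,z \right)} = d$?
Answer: $106575$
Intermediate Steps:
$V{\left(A \right)} = -4 + 2 A$ ($V{\left(A \right)} = -2 + \left(\left(A + A\right) - 2\right) = -2 + \left(2 A - 2\right) = -2 + \left(-2 + 2 A\right) = -4 + 2 A$)
$T{\left(c \right)} = - \frac{5}{2}$ ($T{\left(c \right)} = \frac{\left(-4 + 2 \left(-3\right)\right) \frac{1}{8 - 6}}{2} = \frac{\left(-4 - 6\right) \frac{1}{8 - 6}}{2} = \frac{\left(-10\right) \frac{1}{2}}{2} = \frac{1}{2} \left(-5\right) = - \frac{5}{2}$)
$H = -42630$ ($H = \left(-147\right) 290 = -42630$)
$T{\left(f{\left(-5,-6 \right)} \right)} H = \left(- \frac{5}{2}\right) \left(-42630\right) = 106575$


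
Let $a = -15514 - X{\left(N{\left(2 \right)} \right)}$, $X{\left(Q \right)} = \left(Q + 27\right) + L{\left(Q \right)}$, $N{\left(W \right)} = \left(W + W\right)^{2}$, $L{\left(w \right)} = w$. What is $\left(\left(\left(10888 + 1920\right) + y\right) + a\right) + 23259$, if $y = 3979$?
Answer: $24473$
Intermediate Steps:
$N{\left(W \right)} = 4 W^{2}$ ($N{\left(W \right)} = \left(2 W\right)^{2} = 4 W^{2}$)
$X{\left(Q \right)} = 27 + 2 Q$ ($X{\left(Q \right)} = \left(Q + 27\right) + Q = \left(27 + Q\right) + Q = 27 + 2 Q$)
$a = -15573$ ($a = -15514 - \left(27 + 2 \cdot 4 \cdot 2^{2}\right) = -15514 - \left(27 + 2 \cdot 4 \cdot 4\right) = -15514 - \left(27 + 2 \cdot 16\right) = -15514 - \left(27 + 32\right) = -15514 - 59 = -15573$)
$\left(\left(\left(10888 + 1920\right) + y\right) + a\right) + 23259 = \left(\left(\left(10888 + 1920\right) + 3979\right) - 15573\right) + 23259 = \left(\left(12808 + 3979\right) - 15573\right) + 23259 = \left(16787 - 15573\right) + 23259 = 1214 + 23259 = 24473$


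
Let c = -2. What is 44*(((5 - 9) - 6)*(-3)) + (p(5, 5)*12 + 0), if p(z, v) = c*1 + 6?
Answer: 1368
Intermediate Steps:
p(z, v) = 4 (p(z, v) = -2*1 + 6 = -2 + 6 = 4)
44*(((5 - 9) - 6)*(-3)) + (p(5, 5)*12 + 0) = 44*(((5 - 9) - 6)*(-3)) + (4*12 + 0) = 44*((-4 - 6)*(-3)) + (48 + 0) = 44*(-10*(-3)) + 48 = 44*30 + 48 = 1320 + 48 = 1368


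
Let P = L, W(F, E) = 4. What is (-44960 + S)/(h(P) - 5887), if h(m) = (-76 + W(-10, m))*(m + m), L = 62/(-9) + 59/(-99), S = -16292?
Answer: 673772/52901 ≈ 12.736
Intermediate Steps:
L = -247/33 (L = 62*(-⅑) + 59*(-1/99) = -62/9 - 59/99 = -247/33 ≈ -7.4848)
P = -247/33 ≈ -7.4848
h(m) = -144*m (h(m) = (-76 + 4)*(m + m) = -144*m)
(-44960 + S)/(h(P) - 5887) = (-44960 - 16292)/(-144*(-247/33) - 5887) = -61252/(11856/11 - 5887) = -61252/(-52901/11) = -61252*(-11/52901) = 673772/52901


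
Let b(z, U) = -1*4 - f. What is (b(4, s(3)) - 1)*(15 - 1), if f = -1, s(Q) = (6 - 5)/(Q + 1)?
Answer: -56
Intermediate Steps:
s(Q) = 1/(1 + Q)
b(z, U) = -3 (b(z, U) = -1*4 - 1*(-1) = -4 + 1 = -3)
(b(4, s(3)) - 1)*(15 - 1) = (-3 - 1)*(15 - 1) = -4*14 = -56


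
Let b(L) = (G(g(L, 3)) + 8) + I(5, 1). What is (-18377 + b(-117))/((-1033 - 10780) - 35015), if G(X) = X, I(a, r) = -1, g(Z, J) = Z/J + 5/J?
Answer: 27611/70242 ≈ 0.39308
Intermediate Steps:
g(Z, J) = 5/J + Z/J
b(L) = 26/3 + L/3 (b(L) = ((5 + L)/3 + 8) - 1 = ((5/3 + L/3) + 8) - 1 = (29/3 + L/3) - 1 = 26/3 + L/3)
(-18377 + b(-117))/((-1033 - 10780) - 35015) = (-18377 + (26/3 + (⅓)*(-117)))/((-1033 - 10780) - 35015) = (-18377 + (26/3 - 39))/(-11813 - 35015) = (-18377 - 91/3)/(-46828) = -55222/3*(-1/46828) = 27611/70242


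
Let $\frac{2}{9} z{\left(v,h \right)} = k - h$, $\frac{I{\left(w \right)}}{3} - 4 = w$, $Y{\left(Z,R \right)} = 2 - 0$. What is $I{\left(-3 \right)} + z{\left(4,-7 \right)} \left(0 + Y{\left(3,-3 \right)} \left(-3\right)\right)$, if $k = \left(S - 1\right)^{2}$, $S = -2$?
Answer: $-429$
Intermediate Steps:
$Y{\left(Z,R \right)} = 2$ ($Y{\left(Z,R \right)} = 2 + 0 = 2$)
$I{\left(w \right)} = 12 + 3 w$
$k = 9$ ($k = \left(-2 - 1\right)^{2} = \left(-3\right)^{2} = 9$)
$z{\left(v,h \right)} = \frac{81}{2} - \frac{9 h}{2}$ ($z{\left(v,h \right)} = \frac{9 \left(9 - h\right)}{2} = \frac{81}{2} - \frac{9 h}{2}$)
$I{\left(-3 \right)} + z{\left(4,-7 \right)} \left(0 + Y{\left(3,-3 \right)} \left(-3\right)\right) = \left(12 + 3 \left(-3\right)\right) + \left(\frac{81}{2} - - \frac{63}{2}\right) \left(0 + 2 \left(-3\right)\right) = \left(12 - 9\right) + \left(\frac{81}{2} + \frac{63}{2}\right) \left(0 - 6\right) = 3 + 72 \left(-6\right) = 3 - 432 = -429$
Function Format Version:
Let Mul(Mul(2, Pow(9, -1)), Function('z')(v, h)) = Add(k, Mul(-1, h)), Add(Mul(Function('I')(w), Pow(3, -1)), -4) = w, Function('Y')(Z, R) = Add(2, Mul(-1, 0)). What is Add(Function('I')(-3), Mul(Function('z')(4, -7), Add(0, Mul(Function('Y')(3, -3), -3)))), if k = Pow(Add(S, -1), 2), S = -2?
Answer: -429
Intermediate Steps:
Function('Y')(Z, R) = 2 (Function('Y')(Z, R) = Add(2, 0) = 2)
Function('I')(w) = Add(12, Mul(3, w))
k = 9 (k = Pow(Add(-2, -1), 2) = Pow(-3, 2) = 9)
Function('z')(v, h) = Add(Rational(81, 2), Mul(Rational(-9, 2), h)) (Function('z')(v, h) = Mul(Rational(9, 2), Add(9, Mul(-1, h))) = Add(Rational(81, 2), Mul(Rational(-9, 2), h)))
Add(Function('I')(-3), Mul(Function('z')(4, -7), Add(0, Mul(Function('Y')(3, -3), -3)))) = Add(Add(12, Mul(3, -3)), Mul(Add(Rational(81, 2), Mul(Rational(-9, 2), -7)), Add(0, Mul(2, -3)))) = Add(Add(12, -9), Mul(Add(Rational(81, 2), Rational(63, 2)), Add(0, -6))) = Add(3, Mul(72, -6)) = Add(3, -432) = -429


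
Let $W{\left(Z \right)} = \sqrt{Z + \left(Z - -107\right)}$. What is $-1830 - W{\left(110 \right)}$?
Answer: $-1830 - \sqrt{327} \approx -1848.1$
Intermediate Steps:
$W{\left(Z \right)} = \sqrt{107 + 2 Z}$ ($W{\left(Z \right)} = \sqrt{Z + \left(Z + 107\right)} = \sqrt{Z + \left(107 + Z\right)} = \sqrt{107 + 2 Z}$)
$-1830 - W{\left(110 \right)} = -1830 - \sqrt{107 + 2 \cdot 110} = -1830 - \sqrt{107 + 220} = -1830 - \sqrt{327}$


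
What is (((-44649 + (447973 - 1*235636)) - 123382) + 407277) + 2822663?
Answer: 3274246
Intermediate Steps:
(((-44649 + (447973 - 1*235636)) - 123382) + 407277) + 2822663 = (((-44649 + (447973 - 235636)) - 123382) + 407277) + 2822663 = (((-44649 + 212337) - 123382) + 407277) + 2822663 = ((167688 - 123382) + 407277) + 2822663 = (44306 + 407277) + 2822663 = 451583 + 2822663 = 3274246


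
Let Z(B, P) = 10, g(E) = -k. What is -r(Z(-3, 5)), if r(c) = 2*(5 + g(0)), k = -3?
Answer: -16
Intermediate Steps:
g(E) = 3 (g(E) = -1*(-3) = 3)
r(c) = 16 (r(c) = 2*(5 + 3) = 2*8 = 16)
-r(Z(-3, 5)) = -1*16 = -16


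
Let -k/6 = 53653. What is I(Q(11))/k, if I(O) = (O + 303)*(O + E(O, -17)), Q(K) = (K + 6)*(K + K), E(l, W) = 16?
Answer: -44005/53653 ≈ -0.82018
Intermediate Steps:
k = -321918 (k = -6*53653 = -321918)
Q(K) = 2*K*(6 + K) (Q(K) = (6 + K)*(2*K) = 2*K*(6 + K))
I(O) = (16 + O)*(303 + O) (I(O) = (O + 303)*(O + 16) = (303 + O)*(16 + O) = (16 + O)*(303 + O))
I(Q(11))/k = (4848 + (2*11*(6 + 11))**2 + 319*(2*11*(6 + 11)))/(-321918) = (4848 + (2*11*17)**2 + 319*(2*11*17))*(-1/321918) = (4848 + 374**2 + 319*374)*(-1/321918) = (4848 + 139876 + 119306)*(-1/321918) = 264030*(-1/321918) = -44005/53653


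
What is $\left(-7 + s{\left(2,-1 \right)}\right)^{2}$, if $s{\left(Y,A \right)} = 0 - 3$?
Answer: $100$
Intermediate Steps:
$s{\left(Y,A \right)} = -3$ ($s{\left(Y,A \right)} = 0 - 3 = -3$)
$\left(-7 + s{\left(2,-1 \right)}\right)^{2} = \left(-7 - 3\right)^{2} = \left(-10\right)^{2} = 100$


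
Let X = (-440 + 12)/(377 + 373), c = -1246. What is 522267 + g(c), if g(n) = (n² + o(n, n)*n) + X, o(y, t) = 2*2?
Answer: 776174411/375 ≈ 2.0698e+6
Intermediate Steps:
o(y, t) = 4
X = -214/375 (X = -428/750 = -428*1/750 = -214/375 ≈ -0.57067)
g(n) = -214/375 + n² + 4*n (g(n) = (n² + 4*n) - 214/375 = -214/375 + n² + 4*n)
522267 + g(c) = 522267 + (-214/375 + (-1246)² + 4*(-1246)) = 522267 + (-214/375 + 1552516 - 4984) = 522267 + 580324286/375 = 776174411/375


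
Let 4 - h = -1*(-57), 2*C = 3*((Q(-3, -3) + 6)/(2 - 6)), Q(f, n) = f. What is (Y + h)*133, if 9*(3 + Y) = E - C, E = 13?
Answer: -521227/72 ≈ -7239.3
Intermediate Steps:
C = -9/8 (C = (3*((-3 + 6)/(2 - 6)))/2 = (3*(3/(-4)))/2 = (3*(3*(-¼)))/2 = (3*(-¾))/2 = (½)*(-9/4) = -9/8 ≈ -1.1250)
Y = -103/72 (Y = -3 + (13 - 1*(-9/8))/9 = -3 + (13 + 9/8)/9 = -3 + (⅑)*(113/8) = -3 + 113/72 = -103/72 ≈ -1.4306)
h = -53 (h = 4 - (-1)*(-57) = 4 - 1*57 = 4 - 57 = -53)
(Y + h)*133 = (-103/72 - 53)*133 = -3919/72*133 = -521227/72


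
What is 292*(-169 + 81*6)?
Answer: 92564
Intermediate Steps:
292*(-169 + 81*6) = 292*(-169 + 486) = 292*317 = 92564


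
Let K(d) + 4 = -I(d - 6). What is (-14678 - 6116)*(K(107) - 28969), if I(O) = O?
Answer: 604564756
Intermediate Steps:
K(d) = 2 - d (K(d) = -4 - (d - 6) = -4 - (-6 + d) = -4 + (6 - d) = 2 - d)
(-14678 - 6116)*(K(107) - 28969) = (-14678 - 6116)*((2 - 1*107) - 28969) = -20794*((2 - 107) - 28969) = -20794*(-105 - 28969) = -20794*(-29074) = 604564756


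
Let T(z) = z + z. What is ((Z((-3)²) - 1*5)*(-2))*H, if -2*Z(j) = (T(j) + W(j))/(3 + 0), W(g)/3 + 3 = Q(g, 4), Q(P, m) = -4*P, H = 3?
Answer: -69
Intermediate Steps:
T(z) = 2*z
W(g) = -9 - 12*g (W(g) = -9 + 3*(-4*g) = -9 - 12*g)
Z(j) = 3/2 + 5*j/3 (Z(j) = -(2*j + (-9 - 12*j))/(2*(3 + 0)) = -(-9 - 10*j)/(2*3) = -(-3 - 10*j/3)/2 = 3/2 + 5*j/3)
((Z((-3)²) - 1*5)*(-2))*H = (((3/2 + (5/3)*(-3)²) - 1*5)*(-2))*3 = (((3/2 + (5/3)*9) - 5)*(-2))*3 = (((3/2 + 15) - 5)*(-2))*3 = ((33/2 - 5)*(-2))*3 = ((23/2)*(-2))*3 = -23*3 = -69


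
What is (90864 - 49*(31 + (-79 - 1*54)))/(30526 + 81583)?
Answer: 95862/112109 ≈ 0.85508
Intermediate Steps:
(90864 - 49*(31 + (-79 - 1*54)))/(30526 + 81583) = (90864 - 49*(31 + (-79 - 54)))/112109 = (90864 - 49*(31 - 133))*(1/112109) = (90864 - 49*(-102))*(1/112109) = (90864 + 4998)*(1/112109) = 95862*(1/112109) = 95862/112109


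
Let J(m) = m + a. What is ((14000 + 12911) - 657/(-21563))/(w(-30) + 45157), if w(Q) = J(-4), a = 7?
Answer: 58028255/97378508 ≈ 0.59590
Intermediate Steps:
J(m) = 7 + m (J(m) = m + 7 = 7 + m)
w(Q) = 3 (w(Q) = 7 - 4 = 3)
((14000 + 12911) - 657/(-21563))/(w(-30) + 45157) = ((14000 + 12911) - 657/(-21563))/(3 + 45157) = (26911 - 657*(-1/21563))/45160 = (26911 + 657/21563)*(1/45160) = (580282550/21563)*(1/45160) = 58028255/97378508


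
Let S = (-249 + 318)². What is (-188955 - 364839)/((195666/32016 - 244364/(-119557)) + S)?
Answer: -353296289240688/3042512039303 ≈ -116.12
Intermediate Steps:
S = 4761 (S = 69² = 4761)
(-188955 - 364839)/((195666/32016 - 244364/(-119557)) + S) = (-188955 - 364839)/((195666/32016 - 244364/(-119557)) + 4761) = -553794/((195666*(1/32016) - 244364*(-1/119557)) + 4761) = -553794/((32611/5336 + 244364/119557) + 4761) = -553794/(5202799631/637956152 + 4761) = -553794/3042512039303/637956152 = -553794*637956152/3042512039303 = -353296289240688/3042512039303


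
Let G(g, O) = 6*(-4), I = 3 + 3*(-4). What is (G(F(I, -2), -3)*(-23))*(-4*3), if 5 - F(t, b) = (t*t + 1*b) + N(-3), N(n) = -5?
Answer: -6624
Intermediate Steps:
I = -9 (I = 3 - 12 = -9)
F(t, b) = 10 - b - t² (F(t, b) = 5 - ((t*t + 1*b) - 5) = 5 - ((t² + b) - 5) = 5 - ((b + t²) - 5) = 5 - (-5 + b + t²) = 5 + (5 - b - t²) = 10 - b - t²)
G(g, O) = -24
(G(F(I, -2), -3)*(-23))*(-4*3) = (-24*(-23))*(-4*3) = 552*(-12) = -6624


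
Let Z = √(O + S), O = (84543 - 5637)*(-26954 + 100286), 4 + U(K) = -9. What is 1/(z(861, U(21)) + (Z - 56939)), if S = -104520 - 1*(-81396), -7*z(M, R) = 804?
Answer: 2795639/124027283603 + 98*√1446577917/124027283603 ≈ 5.2593e-5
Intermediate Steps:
U(K) = -13 (U(K) = -4 - 9 = -13)
z(M, R) = -804/7 (z(M, R) = -⅐*804 = -804/7)
S = -23124 (S = -104520 + 81396 = -23124)
O = 5786334792 (O = 78906*73332 = 5786334792)
Z = 2*√1446577917 (Z = √(5786334792 - 23124) = √5786311668 = 2*√1446577917 ≈ 76068.)
1/(z(861, U(21)) + (Z - 56939)) = 1/(-804/7 + (2*√1446577917 - 56939)) = 1/(-804/7 + (-56939 + 2*√1446577917)) = 1/(-399377/7 + 2*√1446577917)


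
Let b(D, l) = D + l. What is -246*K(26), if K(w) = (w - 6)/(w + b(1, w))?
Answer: -4920/53 ≈ -92.830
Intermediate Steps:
K(w) = (-6 + w)/(1 + 2*w) (K(w) = (w - 6)/(w + (1 + w)) = (-6 + w)/(1 + 2*w))
-246*K(26) = -246*(-6 + 26)/(1 + 2*26) = -246*20/(1 + 52) = -246*20/53 = -4920/53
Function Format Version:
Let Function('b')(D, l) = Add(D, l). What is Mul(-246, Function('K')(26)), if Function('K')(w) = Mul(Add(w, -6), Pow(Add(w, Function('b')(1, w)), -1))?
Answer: Rational(-4920, 53) ≈ -92.830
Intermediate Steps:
Function('K')(w) = Mul(Pow(Add(1, Mul(2, w)), -1), Add(-6, w)) (Function('K')(w) = Mul(Add(w, -6), Pow(Add(w, Add(1, w)), -1)) = Mul(Add(-6, w), Pow(Add(1, Mul(2, w)), -1)) = Mul(Pow(Add(1, Mul(2, w)), -1), Add(-6, w)))
Mul(-246, Function('K')(26)) = Mul(-246, Mul(Pow(Add(1, Mul(2, 26)), -1), Add(-6, 26))) = Mul(-246, Mul(Pow(Add(1, 52), -1), 20)) = Mul(-246, Mul(Pow(53, -1), 20)) = Mul(-246, Mul(Rational(1, 53), 20)) = Mul(-246, Rational(20, 53)) = Rational(-4920, 53)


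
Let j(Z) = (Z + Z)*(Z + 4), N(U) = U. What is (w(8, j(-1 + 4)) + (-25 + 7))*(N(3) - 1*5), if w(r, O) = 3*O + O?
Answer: -300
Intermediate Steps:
j(Z) = 2*Z*(4 + Z) (j(Z) = (2*Z)*(4 + Z) = 2*Z*(4 + Z))
w(r, O) = 4*O
(w(8, j(-1 + 4)) + (-25 + 7))*(N(3) - 1*5) = (4*(2*(-1 + 4)*(4 + (-1 + 4))) + (-25 + 7))*(3 - 1*5) = (4*(2*3*(4 + 3)) - 18)*(3 - 5) = (4*(2*3*7) - 18)*(-2) = (4*42 - 18)*(-2) = (168 - 18)*(-2) = 150*(-2) = -300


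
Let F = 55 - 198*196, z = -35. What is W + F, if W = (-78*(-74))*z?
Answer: -240773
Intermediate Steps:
F = -38753 (F = 55 - 38808 = -38753)
W = -202020 (W = -78*(-74)*(-35) = 5772*(-35) = -202020)
W + F = -202020 - 38753 = -240773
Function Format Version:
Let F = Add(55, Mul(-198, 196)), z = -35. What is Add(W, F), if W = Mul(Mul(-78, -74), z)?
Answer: -240773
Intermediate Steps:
F = -38753 (F = Add(55, -38808) = -38753)
W = -202020 (W = Mul(Mul(-78, -74), -35) = Mul(5772, -35) = -202020)
Add(W, F) = Add(-202020, -38753) = -240773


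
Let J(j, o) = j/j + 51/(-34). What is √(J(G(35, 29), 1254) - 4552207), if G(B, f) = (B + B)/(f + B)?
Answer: I*√18208830/2 ≈ 2133.6*I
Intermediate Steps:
G(B, f) = 2*B/(B + f) (G(B, f) = (2*B)/(B + f) = 2*B/(B + f))
J(j, o) = -½ (J(j, o) = 1 + 51*(-1/34) = 1 - 3/2 = -½)
√(J(G(35, 29), 1254) - 4552207) = √(-½ - 4552207) = √(-9104415/2) = I*√18208830/2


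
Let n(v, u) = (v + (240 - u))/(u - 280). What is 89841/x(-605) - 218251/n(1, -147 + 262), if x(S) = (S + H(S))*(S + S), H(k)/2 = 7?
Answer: 715337063906/2502885 ≈ 2.8581e+5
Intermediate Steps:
H(k) = 14 (H(k) = 2*7 = 14)
n(v, u) = (240 + v - u)/(-280 + u)
x(S) = 2*S*(14 + S) (x(S) = (S + 14)*(S + S) = (14 + S)*(2*S) = 2*S*(14 + S))
89841/x(-605) - 218251/n(1, -147 + 262) = 89841/((2*(-605)*(14 - 605))) - 218251*(-280 + (-147 + 262))/(240 + 1 - (-147 + 262)) = 89841/((2*(-605)*(-591))) - 218251*(-280 + 115)/(240 + 1 - 1*115) = 89841/715110 - 218251*(-165/(240 + 1 - 115)) = 89841*(1/715110) - 218251/((-1/165*126)) = 29947/238370 - 218251/(-42/55) = 29947/238370 - 218251*(-55/42) = 29947/238370 + 12003805/42 = 715337063906/2502885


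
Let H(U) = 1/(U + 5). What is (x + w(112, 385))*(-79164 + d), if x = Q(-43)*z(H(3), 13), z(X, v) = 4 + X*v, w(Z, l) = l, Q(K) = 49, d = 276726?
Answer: 522057585/4 ≈ 1.3051e+8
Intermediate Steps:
H(U) = 1/(5 + U)
x = 2205/8 (x = 49*(4 + 13/(5 + 3)) = 49*(4 + 13/8) = 49*(45/8) = 2205/8 ≈ 275.63)
(x + w(112, 385))*(-79164 + d) = (2205/8 + 385)*(-79164 + 276726) = (5285/8)*197562 = 522057585/4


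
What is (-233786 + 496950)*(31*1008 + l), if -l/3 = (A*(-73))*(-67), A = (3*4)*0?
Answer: 8223348672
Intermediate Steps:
A = 0 (A = 12*0 = 0)
l = 0 (l = -3*0*(-73)*(-67) = -0*(-67) = -3*0 = 0)
(-233786 + 496950)*(31*1008 + l) = (-233786 + 496950)*(31*1008 + 0) = 263164*(31248 + 0) = 263164*31248 = 8223348672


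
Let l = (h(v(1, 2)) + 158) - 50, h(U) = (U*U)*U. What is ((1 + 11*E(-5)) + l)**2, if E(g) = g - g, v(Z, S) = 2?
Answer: 13689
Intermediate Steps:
E(g) = 0
h(U) = U**3 (h(U) = U**2*U = U**3)
l = 116 (l = (2**3 + 158) - 50 = (8 + 158) - 50 = 166 - 50 = 116)
((1 + 11*E(-5)) + l)**2 = ((1 + 11*0) + 116)**2 = ((1 + 0) + 116)**2 = (1 + 116)**2 = 117**2 = 13689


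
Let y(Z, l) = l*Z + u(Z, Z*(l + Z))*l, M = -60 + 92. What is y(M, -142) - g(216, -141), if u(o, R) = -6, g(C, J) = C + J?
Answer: -3767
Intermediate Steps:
M = 32
y(Z, l) = -6*l + Z*l (y(Z, l) = l*Z - 6*l = Z*l - 6*l = -6*l + Z*l)
y(M, -142) - g(216, -141) = -142*(-6 + 32) - (216 - 141) = -142*26 - 1*75 = -3692 - 75 = -3767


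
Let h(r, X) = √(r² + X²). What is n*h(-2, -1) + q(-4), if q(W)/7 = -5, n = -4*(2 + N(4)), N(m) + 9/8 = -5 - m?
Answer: -35 + 65*√5/2 ≈ 37.672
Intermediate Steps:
N(m) = -49/8 - m (N(m) = -9/8 + (-5 - m) = -49/8 - m)
n = 65/2 (n = -4*(2 + (-49/8 - 1*4)) = -4*(2 + (-49/8 - 4)) = -4*(2 - 81/8) = -4*(-65/8) = 65/2 ≈ 32.500)
q(W) = -35 (q(W) = 7*(-5) = -35)
h(r, X) = √(X² + r²)
n*h(-2, -1) + q(-4) = 65*√((-1)² + (-2)²)/2 - 35 = 65*√(1 + 4)/2 - 35 = 65*√5/2 - 35 = -35 + 65*√5/2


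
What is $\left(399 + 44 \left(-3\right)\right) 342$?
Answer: $91314$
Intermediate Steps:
$\left(399 + 44 \left(-3\right)\right) 342 = \left(399 - 132\right) 342 = 267 \cdot 342 = 91314$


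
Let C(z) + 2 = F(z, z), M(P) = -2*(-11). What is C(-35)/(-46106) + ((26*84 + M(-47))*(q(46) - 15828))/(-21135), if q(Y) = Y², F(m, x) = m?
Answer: 1394646053227/974450310 ≈ 1431.2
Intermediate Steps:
M(P) = 22
C(z) = -2 + z
C(-35)/(-46106) + ((26*84 + M(-47))*(q(46) - 15828))/(-21135) = (-2 - 35)/(-46106) + ((26*84 + 22)*(46² - 15828))/(-21135) = -37*(-1/46106) + ((2184 + 22)*(2116 - 15828))*(-1/21135) = 37/46106 + (2206*(-13712))*(-1/21135) = 37/46106 - 30248672*(-1/21135) = 37/46106 + 30248672/21135 = 1394646053227/974450310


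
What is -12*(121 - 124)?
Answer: 36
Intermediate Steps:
-12*(121 - 124) = -12*(-3) = 36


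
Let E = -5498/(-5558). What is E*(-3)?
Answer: -8247/2779 ≈ -2.9676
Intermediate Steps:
E = 2749/2779 (E = -5498*(-1/5558) = 2749/2779 ≈ 0.98920)
E*(-3) = (2749/2779)*(-3) = -8247/2779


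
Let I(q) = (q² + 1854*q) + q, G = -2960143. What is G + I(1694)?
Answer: 3051863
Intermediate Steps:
I(q) = q² + 1855*q
G + I(1694) = -2960143 + 1694*(1855 + 1694) = -2960143 + 1694*3549 = -2960143 + 6012006 = 3051863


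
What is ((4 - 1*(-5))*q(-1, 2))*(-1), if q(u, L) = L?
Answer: -18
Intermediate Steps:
((4 - 1*(-5))*q(-1, 2))*(-1) = ((4 - 1*(-5))*2)*(-1) = ((4 + 5)*2)*(-1) = (9*2)*(-1) = 18*(-1) = -18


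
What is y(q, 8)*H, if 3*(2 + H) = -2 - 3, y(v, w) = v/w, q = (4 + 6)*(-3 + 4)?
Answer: -55/12 ≈ -4.5833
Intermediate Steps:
q = 10 (q = 10*1 = 10)
H = -11/3 (H = -2 + (-2 - 3)/3 = -2 + (⅓)*(-5) = -2 - 5/3 = -11/3 ≈ -3.6667)
y(q, 8)*H = (10/8)*(-11/3) = (10*(⅛))*(-11/3) = (5/4)*(-11/3) = -55/12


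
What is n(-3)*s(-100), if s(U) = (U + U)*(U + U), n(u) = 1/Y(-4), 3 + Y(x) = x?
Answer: -40000/7 ≈ -5714.3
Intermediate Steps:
Y(x) = -3 + x
n(u) = -⅐ (n(u) = 1/(-3 - 4) = 1/(-7) = -⅐)
s(U) = 4*U² (s(U) = (2*U)*(2*U) = 4*U²)
n(-3)*s(-100) = -4*(-100)²/7 = -4*10000/7 = -⅐*40000 = -40000/7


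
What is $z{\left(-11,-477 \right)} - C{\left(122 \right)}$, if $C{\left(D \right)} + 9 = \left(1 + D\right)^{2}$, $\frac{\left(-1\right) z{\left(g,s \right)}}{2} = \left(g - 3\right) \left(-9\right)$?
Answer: $-15372$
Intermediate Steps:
$z{\left(g,s \right)} = -54 + 18 g$ ($z{\left(g,s \right)} = - 2 \left(g - 3\right) \left(-9\right) = - 2 \left(-3 + g\right) \left(-9\right) = - 2 \left(27 - 9 g\right) = -54 + 18 g$)
$C{\left(D \right)} = -9 + \left(1 + D\right)^{2}$
$z{\left(-11,-477 \right)} - C{\left(122 \right)} = \left(-54 + 18 \left(-11\right)\right) - \left(-9 + \left(1 + 122\right)^{2}\right) = \left(-54 - 198\right) - \left(-9 + 123^{2}\right) = -252 - \left(-9 + 15129\right) = -252 - 15120 = -15372$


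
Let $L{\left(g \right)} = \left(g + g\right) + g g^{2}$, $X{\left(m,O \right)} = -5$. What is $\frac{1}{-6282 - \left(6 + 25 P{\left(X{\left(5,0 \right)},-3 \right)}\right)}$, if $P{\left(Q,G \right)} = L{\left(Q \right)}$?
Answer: $- \frac{1}{2913} \approx -0.00034329$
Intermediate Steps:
$L{\left(g \right)} = g^{3} + 2 g$ ($L{\left(g \right)} = 2 g + g^{3} = g^{3} + 2 g$)
$P{\left(Q,G \right)} = Q \left(2 + Q^{2}\right)$
$\frac{1}{-6282 - \left(6 + 25 P{\left(X{\left(5,0 \right)},-3 \right)}\right)} = \frac{1}{-6282 - \left(6 + 25 \left(- 5 \left(2 + \left(-5\right)^{2}\right)\right)\right)} = \frac{1}{-6282 - \left(6 + 25 \left(- 5 \left(2 + 25\right)\right)\right)} = \frac{1}{-6282 - \left(6 + 25 \left(\left(-5\right) 27\right)\right)} = \frac{1}{-6282 - -3369} = \frac{1}{-6282 + \left(-6 + 3375\right)} = \frac{1}{-6282 + 3369} = \frac{1}{-2913} = - \frac{1}{2913}$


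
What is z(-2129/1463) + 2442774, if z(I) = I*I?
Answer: 5228442276247/2140369 ≈ 2.4428e+6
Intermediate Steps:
z(I) = I**2
z(-2129/1463) + 2442774 = (-2129/1463)**2 + 2442774 = 4532641/2140369 + 2442774 = 5228442276247/2140369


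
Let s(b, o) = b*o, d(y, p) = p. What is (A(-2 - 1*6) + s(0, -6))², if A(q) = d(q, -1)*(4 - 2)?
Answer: 4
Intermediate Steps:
A(q) = -2 (A(q) = -(4 - 2) = -1*2 = -2)
(A(-2 - 1*6) + s(0, -6))² = (-2 + 0*(-6))² = (-2 + 0)² = (-2)² = 4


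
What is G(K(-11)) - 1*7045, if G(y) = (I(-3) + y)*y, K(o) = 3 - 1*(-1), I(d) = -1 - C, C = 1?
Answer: -7037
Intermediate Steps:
I(d) = -2 (I(d) = -1 - 1*1 = -1 - 1 = -2)
K(o) = 4 (K(o) = 3 + 1 = 4)
G(y) = y*(-2 + y) (G(y) = (-2 + y)*y = y*(-2 + y))
G(K(-11)) - 1*7045 = 4*(-2 + 4) - 1*7045 = 4*2 - 7045 = 8 - 7045 = -7037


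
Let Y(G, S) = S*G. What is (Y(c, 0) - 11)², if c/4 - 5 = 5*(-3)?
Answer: 121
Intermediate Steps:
c = -40 (c = 20 + 4*(5*(-3)) = 20 + 4*(-15) = 20 - 60 = -40)
Y(G, S) = G*S
(Y(c, 0) - 11)² = (-40*0 - 11)² = (0 - 11)² = (-11)² = 121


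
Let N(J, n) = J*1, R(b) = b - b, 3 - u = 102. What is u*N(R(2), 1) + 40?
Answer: 40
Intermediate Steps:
u = -99 (u = 3 - 1*102 = 3 - 102 = -99)
R(b) = 0
N(J, n) = J
u*N(R(2), 1) + 40 = -99*0 + 40 = 0 + 40 = 40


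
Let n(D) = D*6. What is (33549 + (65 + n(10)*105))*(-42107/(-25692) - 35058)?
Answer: -17974631854753/12846 ≈ -1.3992e+9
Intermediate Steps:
n(D) = 6*D
(33549 + (65 + n(10)*105))*(-42107/(-25692) - 35058) = (33549 + (65 + (6*10)*105))*(-42107/(-25692) - 35058) = (33549 + (65 + 60*105))*(-42107*(-1/25692) - 35058) = (33549 + (65 + 6300))*(42107/25692 - 35058) = (33549 + 6365)*(-900668029/25692) = 39914*(-900668029/25692) = -17974631854753/12846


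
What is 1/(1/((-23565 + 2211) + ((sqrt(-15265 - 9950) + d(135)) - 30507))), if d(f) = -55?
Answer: -51916 + 41*I*sqrt(15) ≈ -51916.0 + 158.79*I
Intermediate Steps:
1/(1/((-23565 + 2211) + ((sqrt(-15265 - 9950) + d(135)) - 30507))) = 1/(1/((-23565 + 2211) + ((sqrt(-15265 - 9950) - 55) - 30507))) = 1/(1/(-21354 + ((sqrt(-25215) - 55) - 30507))) = 1/(1/(-21354 + ((41*I*sqrt(15) - 55) - 30507))) = 1/(1/(-21354 + ((-55 + 41*I*sqrt(15)) - 30507))) = 1/(1/(-21354 + (-30562 + 41*I*sqrt(15)))) = 1/(1/(-51916 + 41*I*sqrt(15))) = -51916 + 41*I*sqrt(15)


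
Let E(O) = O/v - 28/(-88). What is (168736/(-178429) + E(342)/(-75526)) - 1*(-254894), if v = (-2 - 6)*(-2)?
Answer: 302275256791802559/1185890521552 ≈ 2.5489e+5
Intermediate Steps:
v = 16 (v = -8*(-2) = 16)
E(O) = 7/22 + O/16 (E(O) = O/16 - 28/(-88) = O*(1/16) - 28*(-1/88) = O/16 + 7/22 = 7/22 + O/16)
(168736/(-178429) + E(342)/(-75526)) - 1*(-254894) = (168736/(-178429) + (7/22 + (1/16)*342)/(-75526)) - 1*(-254894) = (168736*(-1/178429) + (7/22 + 171/8)*(-1/75526)) + 254894 = (-168736/178429 + (1909/88)*(-1/75526)) + 254894 = (-168736/178429 - 1909/6646288) + 254894 = -1121808672929/1185890521552 + 254894 = 302275256791802559/1185890521552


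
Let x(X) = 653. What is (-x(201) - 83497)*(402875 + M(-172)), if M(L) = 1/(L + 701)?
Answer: -17934121715400/529 ≈ -3.3902e+10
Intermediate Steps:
M(L) = 1/(701 + L)
(-x(201) - 83497)*(402875 + M(-172)) = (-1*653 - 83497)*(402875 + 1/(701 - 172)) = (-653 - 83497)*(402875 + 1/529) = -84150*(402875 + 1/529) = -84150*213120876/529 = -17934121715400/529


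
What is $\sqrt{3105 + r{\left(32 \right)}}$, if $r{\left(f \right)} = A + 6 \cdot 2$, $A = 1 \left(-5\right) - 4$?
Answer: $2 \sqrt{777} \approx 55.749$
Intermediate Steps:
$A = -9$ ($A = -5 - 4 = -9$)
$r{\left(f \right)} = 3$ ($r{\left(f \right)} = -9 + 6 \cdot 2 = -9 + 12 = 3$)
$\sqrt{3105 + r{\left(32 \right)}} = \sqrt{3105 + 3} = \sqrt{3108} = 2 \sqrt{777}$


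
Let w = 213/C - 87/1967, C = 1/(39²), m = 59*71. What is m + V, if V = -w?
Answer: -629015041/1967 ≈ -3.1978e+5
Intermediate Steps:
m = 4189
C = 1/1521 ≈ 0.00065746
w = 637254804/1967 (w = 213/(1/1521) - 87/1967 = 213*1521 - 87*1/1967 = 323973 - 87/1967 = 637254804/1967 ≈ 3.2397e+5)
V = -637254804/1967 (V = -1*637254804/1967 = -637254804/1967 ≈ -3.2397e+5)
m + V = 4189 - 637254804/1967 = -629015041/1967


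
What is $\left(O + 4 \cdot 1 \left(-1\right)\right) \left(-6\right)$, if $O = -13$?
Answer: $102$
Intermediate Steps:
$\left(O + 4 \cdot 1 \left(-1\right)\right) \left(-6\right) = \left(-13 + 4 \cdot 1 \left(-1\right)\right) \left(-6\right) = \left(-13 + 4 \left(-1\right)\right) \left(-6\right) = \left(-13 - 4\right) \left(-6\right) = \left(-17\right) \left(-6\right) = 102$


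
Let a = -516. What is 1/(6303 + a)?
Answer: 1/5787 ≈ 0.00017280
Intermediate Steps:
1/(6303 + a) = 1/(6303 - 516) = 1/5787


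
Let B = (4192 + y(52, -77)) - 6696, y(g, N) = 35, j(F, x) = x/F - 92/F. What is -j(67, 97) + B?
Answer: -165428/67 ≈ -2469.1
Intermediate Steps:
j(F, x) = -92/F + x/F
B = -2469 (B = (4192 + 35) - 6696 = 4227 - 6696 = -2469)
-j(67, 97) + B = -(-92 + 97)/67 - 2469 = -5/67 - 2469 = -165428/67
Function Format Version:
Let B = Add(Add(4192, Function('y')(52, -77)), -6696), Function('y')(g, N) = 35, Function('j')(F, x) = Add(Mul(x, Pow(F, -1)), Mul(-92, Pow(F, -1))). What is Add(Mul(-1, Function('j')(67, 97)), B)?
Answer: Rational(-165428, 67) ≈ -2469.1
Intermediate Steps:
Function('j')(F, x) = Add(Mul(-92, Pow(F, -1)), Mul(x, Pow(F, -1)))
B = -2469 (B = Add(Add(4192, 35), -6696) = Add(4227, -6696) = -2469)
Add(Mul(-1, Function('j')(67, 97)), B) = Add(Mul(-1, Mul(Pow(67, -1), Add(-92, 97))), -2469) = Add(Mul(-1, Mul(Rational(1, 67), 5)), -2469) = Add(Mul(-1, Rational(5, 67)), -2469) = Add(Rational(-5, 67), -2469) = Rational(-165428, 67)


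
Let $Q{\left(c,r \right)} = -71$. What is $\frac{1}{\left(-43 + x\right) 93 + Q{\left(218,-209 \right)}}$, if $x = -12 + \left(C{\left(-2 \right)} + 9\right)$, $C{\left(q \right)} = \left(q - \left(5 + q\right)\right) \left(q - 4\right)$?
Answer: $- \frac{1}{1559} \approx -0.00064144$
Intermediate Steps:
$C{\left(q \right)} = 20 - 5 q$ ($C{\left(q \right)} = - 5 \left(-4 + q\right) = 20 - 5 q$)
$x = 27$ ($x = -12 + \left(\left(20 - -10\right) + 9\right) = -12 + \left(\left(20 + 10\right) + 9\right) = -12 + \left(30 + 9\right) = -12 + 39 = 27$)
$\frac{1}{\left(-43 + x\right) 93 + Q{\left(218,-209 \right)}} = \frac{1}{\left(-43 + 27\right) 93 - 71} = \frac{1}{\left(-16\right) 93 - 71} = \frac{1}{-1488 - 71} = \frac{1}{-1559} = - \frac{1}{1559}$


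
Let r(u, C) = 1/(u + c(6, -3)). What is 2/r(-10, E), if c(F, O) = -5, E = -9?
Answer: -30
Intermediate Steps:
r(u, C) = 1/(-5 + u) (r(u, C) = 1/(u - 5) = 1/(-5 + u))
2/r(-10, E) = 2/1/(-5 - 10) = 2/1/(-15) = 2/(-1/15) = -15*2 = -30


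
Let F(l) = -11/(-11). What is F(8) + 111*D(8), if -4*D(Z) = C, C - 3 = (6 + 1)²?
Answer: -1442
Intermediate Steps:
C = 52 (C = 3 + (6 + 1)² = 3 + 7² = 3 + 49 = 52)
F(l) = 1 (F(l) = -11*(-1/11) = 1)
D(Z) = -13 (D(Z) = -¼*52 = -13)
F(8) + 111*D(8) = 1 + 111*(-13) = 1 - 1443 = -1442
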